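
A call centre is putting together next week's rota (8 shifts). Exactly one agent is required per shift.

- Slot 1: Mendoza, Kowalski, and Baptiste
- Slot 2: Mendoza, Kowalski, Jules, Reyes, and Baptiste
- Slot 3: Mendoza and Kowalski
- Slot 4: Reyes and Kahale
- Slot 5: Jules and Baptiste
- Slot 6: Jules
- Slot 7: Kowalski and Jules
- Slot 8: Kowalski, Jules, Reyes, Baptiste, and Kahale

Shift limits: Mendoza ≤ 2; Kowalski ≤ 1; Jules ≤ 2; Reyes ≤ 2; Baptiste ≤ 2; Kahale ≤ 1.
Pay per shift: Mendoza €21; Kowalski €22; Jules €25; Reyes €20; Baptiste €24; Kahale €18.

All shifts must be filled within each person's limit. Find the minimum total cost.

€171

Slot 6 can only be covered by Jules, so that assignment is forced.
Picking the cheapest available agent for each shift independently would cost €169, but that ignores the shift limits.
An optimal schedule: Slot 1→Mendoza, Slot 2→Reyes, Slot 3→Mendoza, Slot 4→Kahale, Slot 5→Baptiste, Slot 6→Jules, Slot 7→Kowalski, Slot 8→Reyes.
Total: 21 + 20 + 21 + 18 + 24 + 25 + 22 + 20 = €171.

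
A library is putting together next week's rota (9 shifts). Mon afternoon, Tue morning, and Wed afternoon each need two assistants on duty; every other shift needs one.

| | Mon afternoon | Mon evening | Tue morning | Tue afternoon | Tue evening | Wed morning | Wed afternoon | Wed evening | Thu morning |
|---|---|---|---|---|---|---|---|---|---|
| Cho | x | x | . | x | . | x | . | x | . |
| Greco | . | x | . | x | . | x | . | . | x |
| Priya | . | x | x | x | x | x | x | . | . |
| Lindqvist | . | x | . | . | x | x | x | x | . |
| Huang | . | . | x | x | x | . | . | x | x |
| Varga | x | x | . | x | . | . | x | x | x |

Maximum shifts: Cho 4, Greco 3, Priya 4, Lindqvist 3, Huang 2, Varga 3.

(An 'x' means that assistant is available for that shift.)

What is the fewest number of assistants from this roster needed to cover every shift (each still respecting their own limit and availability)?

4

12 slots to fill and no one can take more than 4, so at least ⌈12/4⌉ = 3 assistants are needed.
Any 3 assistants together have capacity at most 4+4+3 = 11 < 12 slots, so 3 can never suffice.
Cho, Priya, Huang, and Varga alone can cover everything: Mon afternoon→Cho+Varga, Mon evening→Cho, Tue morning→Priya+Huang, Tue afternoon→Priya, Tue evening→Priya, Wed morning→Cho, Wed afternoon→Priya+Varga, Wed evening→Cho, Thu morning→Huang.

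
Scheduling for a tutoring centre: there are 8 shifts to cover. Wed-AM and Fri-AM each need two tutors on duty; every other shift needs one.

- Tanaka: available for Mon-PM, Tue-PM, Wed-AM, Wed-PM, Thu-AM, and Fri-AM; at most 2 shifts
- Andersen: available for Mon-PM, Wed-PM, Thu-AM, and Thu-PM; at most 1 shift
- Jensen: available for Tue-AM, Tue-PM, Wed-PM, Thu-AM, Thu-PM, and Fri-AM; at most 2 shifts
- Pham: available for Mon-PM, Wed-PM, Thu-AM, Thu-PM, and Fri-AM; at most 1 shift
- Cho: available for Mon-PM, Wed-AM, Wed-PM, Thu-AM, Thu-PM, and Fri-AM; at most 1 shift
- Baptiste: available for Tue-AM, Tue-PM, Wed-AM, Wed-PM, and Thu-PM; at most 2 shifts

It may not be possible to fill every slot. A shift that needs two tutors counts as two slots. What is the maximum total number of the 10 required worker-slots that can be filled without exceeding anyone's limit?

9

Total capacity across all tutors is 2+1+2+1+1+2 = 9, and 10 slots are needed, so at most 9 can be filled.
An assignment achieving 9: Mon-PM→Andersen, Tue-AM→Jensen, Tue-PM→Tanaka, Wed-AM→Tanaka+Cho, Wed-PM→Baptiste, Thu-PM→Baptiste, Fri-AM→Jensen+Pham.
Loads: Tanaka 2/2, Andersen 1/1, Jensen 2/2, Pham 1/1, Cho 1/1, Baptiste 2/2.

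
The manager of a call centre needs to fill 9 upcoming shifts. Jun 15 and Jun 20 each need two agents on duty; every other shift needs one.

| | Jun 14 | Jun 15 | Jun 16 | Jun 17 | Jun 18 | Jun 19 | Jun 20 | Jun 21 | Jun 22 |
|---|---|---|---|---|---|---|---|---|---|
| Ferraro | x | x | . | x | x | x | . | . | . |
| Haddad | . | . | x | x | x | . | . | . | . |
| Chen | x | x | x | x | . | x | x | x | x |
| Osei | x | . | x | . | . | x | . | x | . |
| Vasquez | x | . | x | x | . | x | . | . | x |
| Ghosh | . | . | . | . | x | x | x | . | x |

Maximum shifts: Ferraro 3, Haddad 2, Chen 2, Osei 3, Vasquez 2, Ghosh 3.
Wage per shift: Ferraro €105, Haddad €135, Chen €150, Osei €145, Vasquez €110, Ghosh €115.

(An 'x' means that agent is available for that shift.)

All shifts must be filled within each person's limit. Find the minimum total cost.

€1325

Jun 15 can only be covered by Ferraro and Chen, so that assignment is forced.
Jun 20 can only be covered by Chen and Ghosh, so that assignment is forced.
Picking the cheapest available agent for each shift independently would cost €1305, but that ignores the shift limits.
An optimal schedule: Jun 14→Ferraro, Jun 15→Ferraro+Chen, Jun 16→Vasquez, Jun 17→Vasquez, Jun 18→Ferraro, Jun 19→Ghosh, Jun 20→Ghosh+Chen, Jun 21→Osei, Jun 22→Ghosh.
Total: 105 + 105 + 150 + 110 + 110 + 105 + 115 + 115 + 150 + 145 + 115 = €1325.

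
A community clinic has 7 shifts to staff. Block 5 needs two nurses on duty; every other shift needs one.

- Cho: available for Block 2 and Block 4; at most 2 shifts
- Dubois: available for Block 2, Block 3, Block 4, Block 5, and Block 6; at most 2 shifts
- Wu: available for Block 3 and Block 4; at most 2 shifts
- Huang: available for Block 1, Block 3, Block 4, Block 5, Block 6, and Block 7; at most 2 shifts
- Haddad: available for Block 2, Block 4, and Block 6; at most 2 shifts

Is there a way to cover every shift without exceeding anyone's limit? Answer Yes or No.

No

Total capacity is 10 and 8 slots are needed, so capacity alone doesn't rule it out.
Shifts {Block 1, Block 5, Block 7} need 4 worker-slots in total, but the nurses available for any of those shifts (Dubois and Huang) can supply at most 3 among them. So no valid schedule exists.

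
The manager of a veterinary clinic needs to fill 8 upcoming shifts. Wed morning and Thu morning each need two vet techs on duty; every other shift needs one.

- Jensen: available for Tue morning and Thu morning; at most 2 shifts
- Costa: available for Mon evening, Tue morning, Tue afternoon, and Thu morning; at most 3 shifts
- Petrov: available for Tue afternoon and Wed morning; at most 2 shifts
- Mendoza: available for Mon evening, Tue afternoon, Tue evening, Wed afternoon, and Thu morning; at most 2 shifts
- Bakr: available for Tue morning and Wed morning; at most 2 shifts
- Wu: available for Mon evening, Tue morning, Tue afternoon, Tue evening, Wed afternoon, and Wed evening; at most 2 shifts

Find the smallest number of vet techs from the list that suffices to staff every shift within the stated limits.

5

10 slots to fill and no one can take more than 3, so at least ⌈10/3⌉ = 4 vet techs are needed.
Any 4 vet techs together have capacity at most 3+2+2+2 = 9 < 10 slots, so 4 can never suffice.
Costa, Petrov, Mendoza, Bakr, and Wu alone can cover everything: Mon evening→Costa, Tue morning→Costa, Tue afternoon→Petrov, Tue evening→Mendoza, Wed morning→Petrov+Bakr, Wed afternoon→Wu, Wed evening→Wu, Thu morning→Costa+Mendoza.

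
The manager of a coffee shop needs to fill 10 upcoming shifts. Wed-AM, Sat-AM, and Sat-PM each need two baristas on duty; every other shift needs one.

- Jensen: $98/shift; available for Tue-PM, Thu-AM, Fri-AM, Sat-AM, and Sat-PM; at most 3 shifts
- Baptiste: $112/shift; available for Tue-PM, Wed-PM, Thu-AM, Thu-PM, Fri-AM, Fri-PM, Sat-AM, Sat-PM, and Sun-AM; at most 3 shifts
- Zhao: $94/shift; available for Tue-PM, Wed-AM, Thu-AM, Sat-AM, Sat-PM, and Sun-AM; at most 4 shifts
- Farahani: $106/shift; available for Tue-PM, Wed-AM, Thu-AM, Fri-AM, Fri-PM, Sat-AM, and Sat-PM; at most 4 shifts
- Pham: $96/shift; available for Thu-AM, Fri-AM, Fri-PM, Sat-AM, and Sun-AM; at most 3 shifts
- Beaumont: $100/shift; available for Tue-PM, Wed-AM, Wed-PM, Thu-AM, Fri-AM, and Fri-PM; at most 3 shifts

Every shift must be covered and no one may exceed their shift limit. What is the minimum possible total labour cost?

$1270

Thu-PM can only be covered by Baptiste, so that assignment is forced.
Picking the cheapest available barista for each shift independently would cost $1262, but that ignores the shift limits.
An optimal schedule: Tue-PM→Zhao, Wed-AM→Zhao+Beaumont, Wed-PM→Beaumont, Thu-AM→Jensen, Thu-PM→Baptiste, Fri-AM→Pham, Fri-PM→Pham, Sat-AM→Pham+Jensen, Sat-PM→Zhao+Jensen, Sun-AM→Zhao.
Total: 94 + 94 + 100 + 100 + 98 + 112 + 96 + 96 + 96 + 98 + 94 + 98 + 94 = $1270.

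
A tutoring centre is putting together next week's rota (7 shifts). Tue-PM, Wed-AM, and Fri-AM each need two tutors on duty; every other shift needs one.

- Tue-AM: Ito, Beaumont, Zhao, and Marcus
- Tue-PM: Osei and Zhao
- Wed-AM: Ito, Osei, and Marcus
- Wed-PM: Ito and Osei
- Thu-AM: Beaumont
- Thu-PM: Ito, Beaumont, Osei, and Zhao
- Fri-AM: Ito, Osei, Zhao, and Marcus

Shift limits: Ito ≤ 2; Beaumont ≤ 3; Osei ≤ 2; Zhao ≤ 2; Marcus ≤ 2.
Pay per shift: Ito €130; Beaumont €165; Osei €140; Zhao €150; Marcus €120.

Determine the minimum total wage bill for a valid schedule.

Tue-PM can only be covered by Osei and Zhao, so that assignment is forced.
Thu-AM can only be covered by Beaumont, so that assignment is forced.
Picking the cheapest available tutor for each shift independently would cost €1335, but that ignores the shift limits.
An optimal schedule: Tue-AM→Marcus, Tue-PM→Osei+Zhao, Wed-AM→Marcus+Ito, Wed-PM→Ito, Thu-AM→Beaumont, Thu-PM→Beaumont, Fri-AM→Osei+Zhao.
Total: 120 + 140 + 150 + 120 + 130 + 130 + 165 + 165 + 140 + 150 = €1410.

€1410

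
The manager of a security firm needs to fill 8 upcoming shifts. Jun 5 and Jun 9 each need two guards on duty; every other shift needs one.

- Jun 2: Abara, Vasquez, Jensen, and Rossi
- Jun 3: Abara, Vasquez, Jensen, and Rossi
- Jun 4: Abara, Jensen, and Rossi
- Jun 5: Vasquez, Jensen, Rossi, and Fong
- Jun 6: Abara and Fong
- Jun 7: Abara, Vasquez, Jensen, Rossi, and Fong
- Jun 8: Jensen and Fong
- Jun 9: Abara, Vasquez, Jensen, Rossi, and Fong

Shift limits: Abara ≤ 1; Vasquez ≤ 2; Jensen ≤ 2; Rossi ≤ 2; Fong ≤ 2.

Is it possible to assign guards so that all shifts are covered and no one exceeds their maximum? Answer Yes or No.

Total capacity is 1+2+2+2+2 = 9 but 10 worker-slots are needed — infeasible.

No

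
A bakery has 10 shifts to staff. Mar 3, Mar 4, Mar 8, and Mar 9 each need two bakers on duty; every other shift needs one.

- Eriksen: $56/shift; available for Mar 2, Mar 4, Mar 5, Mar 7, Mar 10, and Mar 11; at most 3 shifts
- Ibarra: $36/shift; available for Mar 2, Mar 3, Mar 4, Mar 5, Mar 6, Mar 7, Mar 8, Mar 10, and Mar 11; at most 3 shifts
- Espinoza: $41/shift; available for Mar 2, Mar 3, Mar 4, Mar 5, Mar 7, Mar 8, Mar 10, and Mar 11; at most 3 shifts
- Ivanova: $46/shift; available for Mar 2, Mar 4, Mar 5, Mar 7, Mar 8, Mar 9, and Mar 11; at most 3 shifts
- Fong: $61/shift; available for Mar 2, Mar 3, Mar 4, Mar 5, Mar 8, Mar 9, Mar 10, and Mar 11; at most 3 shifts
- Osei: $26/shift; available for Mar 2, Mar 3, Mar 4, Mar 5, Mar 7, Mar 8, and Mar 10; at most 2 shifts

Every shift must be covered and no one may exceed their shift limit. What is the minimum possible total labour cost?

Mar 6 can only be covered by Ibarra, so that assignment is forced.
Mar 9 can only be covered by Ivanova and Fong, so that assignment is forced.
Picking the cheapest available baker for each shift independently would cost $469, but that ignores the shift limits.
An optimal schedule: Mar 2→Espinoza, Mar 3→Ibarra+Espinoza, Mar 4→Ivanova+Eriksen, Mar 5→Eriksen, Mar 6→Ibarra, Mar 7→Osei, Mar 8→Espinoza+Ivanova, Mar 9→Ivanova+Fong, Mar 10→Osei, Mar 11→Ibarra.
Total: 41 + 36 + 41 + 46 + 56 + 56 + 36 + 26 + 41 + 46 + 46 + 61 + 26 + 36 = $594.

$594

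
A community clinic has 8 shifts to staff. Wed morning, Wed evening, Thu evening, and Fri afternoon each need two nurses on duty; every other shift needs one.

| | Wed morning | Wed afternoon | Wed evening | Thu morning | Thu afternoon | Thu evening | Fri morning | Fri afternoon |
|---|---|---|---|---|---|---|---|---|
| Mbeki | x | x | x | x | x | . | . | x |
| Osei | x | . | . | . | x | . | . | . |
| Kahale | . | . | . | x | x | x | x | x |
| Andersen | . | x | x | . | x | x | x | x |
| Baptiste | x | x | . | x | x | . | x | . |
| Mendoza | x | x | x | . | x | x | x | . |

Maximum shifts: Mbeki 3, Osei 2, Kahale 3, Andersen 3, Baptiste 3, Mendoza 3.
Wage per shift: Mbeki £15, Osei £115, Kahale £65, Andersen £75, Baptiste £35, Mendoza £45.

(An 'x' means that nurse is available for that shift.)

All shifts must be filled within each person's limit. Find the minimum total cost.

Picking the cheapest available nurse for each shift independently would cost £380, but that ignores the shift limits.
An optimal schedule: Wed morning→Baptiste+Mendoza, Wed afternoon→Baptiste, Wed evening→Mbeki+Mendoza, Thu morning→Mbeki, Thu afternoon→Kahale, Thu evening→Mendoza+Kahale, Fri morning→Baptiste, Fri afternoon→Mbeki+Kahale.
Total: 35 + 45 + 35 + 15 + 45 + 15 + 65 + 45 + 65 + 35 + 15 + 65 = £480.

£480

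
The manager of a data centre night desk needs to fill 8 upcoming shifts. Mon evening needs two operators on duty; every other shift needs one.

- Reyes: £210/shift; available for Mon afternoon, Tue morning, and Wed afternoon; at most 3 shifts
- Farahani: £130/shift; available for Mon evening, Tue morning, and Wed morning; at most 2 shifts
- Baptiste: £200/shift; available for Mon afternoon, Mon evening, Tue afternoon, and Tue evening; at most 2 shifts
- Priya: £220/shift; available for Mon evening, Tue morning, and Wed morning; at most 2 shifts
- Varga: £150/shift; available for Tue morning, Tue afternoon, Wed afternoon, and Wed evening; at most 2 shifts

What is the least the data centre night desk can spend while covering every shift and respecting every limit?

Tue evening can only be covered by Baptiste, so that assignment is forced.
Wed evening can only be covered by Varga, so that assignment is forced.
Picking the cheapest available operator for each shift independently would cost £1440, but that ignores the shift limits.
An optimal schedule: Mon afternoon→Reyes, Mon evening→Farahani+Baptiste, Tue morning→Reyes, Tue afternoon→Varga, Tue evening→Baptiste, Wed morning→Farahani, Wed afternoon→Reyes, Wed evening→Varga.
Total: 210 + 130 + 200 + 210 + 150 + 200 + 130 + 210 + 150 = £1590.

£1590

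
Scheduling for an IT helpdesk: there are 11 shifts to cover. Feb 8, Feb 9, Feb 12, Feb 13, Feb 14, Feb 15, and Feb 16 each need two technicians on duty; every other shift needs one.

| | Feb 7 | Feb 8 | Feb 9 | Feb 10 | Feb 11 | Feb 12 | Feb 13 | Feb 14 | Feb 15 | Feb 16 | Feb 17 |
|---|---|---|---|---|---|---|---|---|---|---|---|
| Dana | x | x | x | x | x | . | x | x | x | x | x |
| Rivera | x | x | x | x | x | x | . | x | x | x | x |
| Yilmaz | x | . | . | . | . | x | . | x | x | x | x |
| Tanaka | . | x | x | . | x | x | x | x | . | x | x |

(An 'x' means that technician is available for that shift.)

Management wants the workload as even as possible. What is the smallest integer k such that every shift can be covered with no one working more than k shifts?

5

With 4 technicians and 18 worker-slots to fill, someone must work at least ⌈18/4⌉ = 5 shifts, so k ≥ 5.
k = 5 works: Feb 7→Dana, Feb 8→Dana+Rivera, Feb 9→Dana+Rivera, Feb 10→Dana, Feb 11→Rivera, Feb 12→Rivera+Yilmaz, Feb 13→Dana+Tanaka, Feb 14→Yilmaz+Tanaka, Feb 15→Rivera+Yilmaz, Feb 16→Yilmaz+Tanaka, Feb 17→Yilmaz.
Loads: Dana 5, Rivera 5, Yilmaz 5, Tanaka 3 — all ≤ 5.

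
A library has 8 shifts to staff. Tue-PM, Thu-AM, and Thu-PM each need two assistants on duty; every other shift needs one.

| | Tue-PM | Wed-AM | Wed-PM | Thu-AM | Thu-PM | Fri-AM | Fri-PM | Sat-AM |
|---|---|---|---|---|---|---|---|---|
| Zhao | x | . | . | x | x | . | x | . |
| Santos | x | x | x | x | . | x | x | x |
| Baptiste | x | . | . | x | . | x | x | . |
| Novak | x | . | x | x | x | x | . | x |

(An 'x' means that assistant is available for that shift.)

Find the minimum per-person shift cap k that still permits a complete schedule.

3

With 4 assistants and 11 worker-slots to fill, someone must work at least ⌈11/4⌉ = 3 shifts, so k ≥ 3.
k = 3 works: Tue-PM→Zhao+Baptiste, Wed-AM→Santos, Wed-PM→Santos, Thu-AM→Baptiste+Novak, Thu-PM→Zhao+Novak, Fri-AM→Baptiste, Fri-PM→Zhao, Sat-AM→Santos.
Loads: Zhao 3, Santos 3, Baptiste 3, Novak 2 — all ≤ 3.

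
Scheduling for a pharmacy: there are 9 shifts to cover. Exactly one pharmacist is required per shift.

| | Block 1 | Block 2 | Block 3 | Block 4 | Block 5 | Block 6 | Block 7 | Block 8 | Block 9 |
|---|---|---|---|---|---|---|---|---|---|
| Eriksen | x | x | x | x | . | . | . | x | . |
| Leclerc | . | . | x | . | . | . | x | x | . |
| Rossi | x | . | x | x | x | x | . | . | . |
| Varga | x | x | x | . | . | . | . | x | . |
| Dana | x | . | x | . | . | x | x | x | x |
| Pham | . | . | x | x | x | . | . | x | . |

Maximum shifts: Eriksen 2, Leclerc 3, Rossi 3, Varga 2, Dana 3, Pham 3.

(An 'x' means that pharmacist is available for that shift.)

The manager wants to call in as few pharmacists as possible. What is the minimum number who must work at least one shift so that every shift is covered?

9 slots to fill and no one can take more than 3, so at least ⌈9/3⌉ = 3 pharmacists are needed.
No set of 3 pharmacists can cover every shift (each such set leaves at least one shift with no one available or exceeds a cap).
Eriksen, Leclerc, Rossi, and Dana alone can cover everything: Block 1→Rossi, Block 2→Eriksen, Block 3→Leclerc, Block 4→Eriksen, Block 5→Rossi, Block 6→Rossi, Block 7→Leclerc, Block 8→Leclerc, Block 9→Dana.

4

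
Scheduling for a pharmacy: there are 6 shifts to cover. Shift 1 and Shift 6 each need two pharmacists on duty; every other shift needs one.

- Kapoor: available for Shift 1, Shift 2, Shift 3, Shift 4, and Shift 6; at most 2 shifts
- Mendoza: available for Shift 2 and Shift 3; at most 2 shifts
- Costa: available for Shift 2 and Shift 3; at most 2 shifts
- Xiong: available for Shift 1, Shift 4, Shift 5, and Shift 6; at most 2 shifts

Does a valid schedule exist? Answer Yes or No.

Total capacity is 8 and 8 slots are needed, so capacity alone doesn't rule it out.
Shifts {Shift 1, Shift 4, Shift 6} need 5 worker-slots in total, but the pharmacists available for any of those shifts (Kapoor and Xiong) can supply at most 4 among them. So no valid schedule exists.

No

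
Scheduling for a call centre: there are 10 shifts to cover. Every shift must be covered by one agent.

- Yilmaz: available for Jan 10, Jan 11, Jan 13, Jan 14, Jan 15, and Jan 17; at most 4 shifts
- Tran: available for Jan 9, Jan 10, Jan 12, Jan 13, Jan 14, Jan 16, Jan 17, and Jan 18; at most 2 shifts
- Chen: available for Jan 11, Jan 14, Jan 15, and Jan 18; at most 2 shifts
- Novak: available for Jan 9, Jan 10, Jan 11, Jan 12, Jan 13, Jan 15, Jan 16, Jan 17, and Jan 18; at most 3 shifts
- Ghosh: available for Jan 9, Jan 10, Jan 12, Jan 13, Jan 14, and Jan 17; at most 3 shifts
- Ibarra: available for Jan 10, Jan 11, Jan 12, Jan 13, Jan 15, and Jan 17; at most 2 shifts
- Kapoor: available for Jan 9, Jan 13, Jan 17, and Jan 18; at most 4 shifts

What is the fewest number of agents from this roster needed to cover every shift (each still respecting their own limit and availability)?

3

10 slots to fill and no one can take more than 4, so at least ⌈10/4⌉ = 3 agents are needed.
Yilmaz, Tran, and Kapoor alone can cover everything: Jan 9→Kapoor, Jan 10→Yilmaz, Jan 11→Yilmaz, Jan 12→Tran, Jan 13→Kapoor, Jan 14→Yilmaz, Jan 15→Yilmaz, Jan 16→Tran, Jan 17→Kapoor, Jan 18→Kapoor.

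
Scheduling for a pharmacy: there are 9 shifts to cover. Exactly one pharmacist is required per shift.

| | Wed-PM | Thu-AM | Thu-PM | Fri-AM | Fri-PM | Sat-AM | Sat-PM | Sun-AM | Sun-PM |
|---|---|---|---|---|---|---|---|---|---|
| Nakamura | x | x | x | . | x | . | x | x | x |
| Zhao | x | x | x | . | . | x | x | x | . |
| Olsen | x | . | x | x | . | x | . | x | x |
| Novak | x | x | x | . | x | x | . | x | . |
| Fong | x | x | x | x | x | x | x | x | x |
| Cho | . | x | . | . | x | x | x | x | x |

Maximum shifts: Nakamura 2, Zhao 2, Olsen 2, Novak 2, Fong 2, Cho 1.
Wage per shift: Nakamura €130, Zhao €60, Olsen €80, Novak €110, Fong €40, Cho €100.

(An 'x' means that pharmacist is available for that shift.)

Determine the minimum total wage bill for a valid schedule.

Picking the cheapest available pharmacist for each shift independently would cost €360, but that ignores the shift limits.
An optimal schedule: Wed-PM→Zhao, Thu-AM→Cho, Thu-PM→Olsen, Fri-AM→Fong, Fri-PM→Fong, Sat-AM→Novak, Sat-PM→Zhao, Sun-AM→Novak, Sun-PM→Olsen.
Total: 60 + 100 + 80 + 40 + 40 + 110 + 60 + 110 + 80 = €680.

€680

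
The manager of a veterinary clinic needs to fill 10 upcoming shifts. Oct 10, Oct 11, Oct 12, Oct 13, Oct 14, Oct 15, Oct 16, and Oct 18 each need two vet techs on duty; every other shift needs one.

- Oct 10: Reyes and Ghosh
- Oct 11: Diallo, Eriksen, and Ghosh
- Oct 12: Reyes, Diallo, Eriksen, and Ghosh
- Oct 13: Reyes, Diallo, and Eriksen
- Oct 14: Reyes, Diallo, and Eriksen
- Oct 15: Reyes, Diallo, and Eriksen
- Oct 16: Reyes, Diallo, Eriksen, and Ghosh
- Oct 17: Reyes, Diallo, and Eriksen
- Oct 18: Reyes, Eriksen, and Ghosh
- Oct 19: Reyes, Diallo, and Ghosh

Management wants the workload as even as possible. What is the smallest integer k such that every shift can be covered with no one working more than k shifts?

With 4 vet techs and 18 worker-slots to fill, someone must work at least ⌈18/4⌉ = 5 shifts, so k ≥ 5.
k = 5 works: Oct 10→Reyes+Ghosh, Oct 11→Diallo+Eriksen, Oct 12→Eriksen+Ghosh, Oct 13→Reyes+Diallo, Oct 14→Reyes+Diallo, Oct 15→Reyes+Diallo, Oct 16→Eriksen+Ghosh, Oct 17→Reyes, Oct 18→Eriksen+Ghosh, Oct 19→Diallo.
Loads: Reyes 5, Diallo 5, Eriksen 4, Ghosh 4 — all ≤ 5.

5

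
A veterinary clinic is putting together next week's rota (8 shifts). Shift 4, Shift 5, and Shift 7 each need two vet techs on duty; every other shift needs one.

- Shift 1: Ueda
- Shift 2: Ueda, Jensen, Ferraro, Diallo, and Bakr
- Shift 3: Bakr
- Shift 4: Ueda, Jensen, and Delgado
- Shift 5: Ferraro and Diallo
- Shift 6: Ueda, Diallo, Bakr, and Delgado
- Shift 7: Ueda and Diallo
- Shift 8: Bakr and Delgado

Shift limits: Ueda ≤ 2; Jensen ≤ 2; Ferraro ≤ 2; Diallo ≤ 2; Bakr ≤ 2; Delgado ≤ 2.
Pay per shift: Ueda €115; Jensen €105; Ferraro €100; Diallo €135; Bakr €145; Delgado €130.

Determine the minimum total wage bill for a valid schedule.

Shift 1 can only be covered by Ueda, so that assignment is forced.
Shift 3 can only be covered by Bakr, so that assignment is forced.
Shift 5 can only be covered by Ferraro and Diallo, so that assignment is forced.
Picking the cheapest available vet tech for each shift independently would cost €1310, but that ignores the shift limits.
An optimal schedule: Shift 1→Ueda, Shift 2→Ferraro, Shift 3→Bakr, Shift 4→Jensen+Delgado, Shift 5→Ferraro+Diallo, Shift 6→Bakr, Shift 7→Ueda+Diallo, Shift 8→Delgado.
Total: 115 + 100 + 145 + 105 + 130 + 100 + 135 + 145 + 115 + 135 + 130 = €1355.

€1355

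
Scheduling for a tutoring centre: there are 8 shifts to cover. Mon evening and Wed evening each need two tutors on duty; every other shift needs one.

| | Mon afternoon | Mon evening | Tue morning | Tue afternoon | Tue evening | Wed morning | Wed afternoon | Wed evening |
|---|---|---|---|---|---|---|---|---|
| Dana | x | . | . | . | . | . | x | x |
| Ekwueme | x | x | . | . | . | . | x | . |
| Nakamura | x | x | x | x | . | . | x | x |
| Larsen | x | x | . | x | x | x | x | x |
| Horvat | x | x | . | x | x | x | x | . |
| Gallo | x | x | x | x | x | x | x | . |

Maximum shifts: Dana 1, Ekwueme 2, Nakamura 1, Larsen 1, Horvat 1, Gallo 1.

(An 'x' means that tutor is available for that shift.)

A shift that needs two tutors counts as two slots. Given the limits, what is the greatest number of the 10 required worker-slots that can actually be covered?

7

Total capacity across all tutors is 1+2+1+1+1+1 = 7, and 10 slots are needed, so at most 7 can be filled.
An assignment achieving 7: Mon afternoon→Ekwueme, Mon evening→Ekwueme, Tue morning→Nakamura, Tue afternoon→Gallo, Tue evening→Larsen, Wed morning→Horvat, Wed evening→Dana.
Loads: Dana 1/1, Ekwueme 2/2, Nakamura 1/1, Larsen 1/1, Horvat 1/1, Gallo 1/1.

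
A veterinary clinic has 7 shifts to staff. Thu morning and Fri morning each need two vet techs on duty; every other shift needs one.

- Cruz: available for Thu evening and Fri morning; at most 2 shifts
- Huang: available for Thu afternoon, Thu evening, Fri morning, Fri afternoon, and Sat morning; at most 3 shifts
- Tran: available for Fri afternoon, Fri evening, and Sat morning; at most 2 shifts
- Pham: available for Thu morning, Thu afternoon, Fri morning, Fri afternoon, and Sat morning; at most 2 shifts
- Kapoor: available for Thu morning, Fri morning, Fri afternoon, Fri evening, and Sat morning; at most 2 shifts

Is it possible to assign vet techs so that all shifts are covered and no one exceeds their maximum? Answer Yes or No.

Thu morning can only be covered by Pham and Kapoor, so that assignment is forced.
One valid schedule: Thu morning→Pham+Kapoor, Thu afternoon→Huang, Thu evening→Cruz, Fri morning→Cruz+Pham, Fri afternoon→Huang, Fri evening→Tran, Sat morning→Huang.
Loads: Cruz 2/2, Huang 3/3, Tran 1/2, Pham 2/2, Kapoor 1/2 — all within limits.

Yes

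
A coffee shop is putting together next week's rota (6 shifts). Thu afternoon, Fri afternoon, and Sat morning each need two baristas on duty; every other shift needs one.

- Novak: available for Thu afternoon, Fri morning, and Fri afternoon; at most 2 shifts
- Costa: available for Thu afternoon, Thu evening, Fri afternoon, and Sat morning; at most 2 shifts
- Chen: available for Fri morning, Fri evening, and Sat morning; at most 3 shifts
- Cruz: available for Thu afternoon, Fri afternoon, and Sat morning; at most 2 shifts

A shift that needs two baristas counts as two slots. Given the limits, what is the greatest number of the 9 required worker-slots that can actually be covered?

9

Total capacity across all baristas is 2+2+3+2 = 9, and 9 slots are needed, so at most 9 can be filled.
An assignment achieving 9: Thu afternoon→Novak+Costa, Thu evening→Costa, Fri morning→Chen, Fri afternoon→Novak+Cruz, Fri evening→Chen, Sat morning→Chen+Cruz.
Loads: Novak 2/2, Costa 2/2, Chen 3/3, Cruz 2/2.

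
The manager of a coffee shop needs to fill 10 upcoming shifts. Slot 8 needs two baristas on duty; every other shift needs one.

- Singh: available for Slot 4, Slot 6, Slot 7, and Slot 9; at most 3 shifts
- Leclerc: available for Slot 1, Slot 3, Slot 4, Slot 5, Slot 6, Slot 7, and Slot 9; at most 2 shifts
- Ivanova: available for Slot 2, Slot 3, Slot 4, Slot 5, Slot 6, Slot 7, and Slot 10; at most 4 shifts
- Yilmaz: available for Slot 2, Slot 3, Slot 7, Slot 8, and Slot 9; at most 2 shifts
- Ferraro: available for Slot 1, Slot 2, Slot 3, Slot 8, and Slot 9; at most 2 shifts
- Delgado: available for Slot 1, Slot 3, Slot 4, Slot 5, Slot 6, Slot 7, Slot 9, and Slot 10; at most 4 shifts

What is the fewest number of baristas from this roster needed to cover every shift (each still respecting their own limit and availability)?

11 slots to fill and no one can take more than 4, so at least ⌈11/4⌉ = 3 baristas are needed.
No set of 3 baristas can cover every shift (each such set leaves at least one shift with no one available or exceeds a cap).
Singh, Ivanova, Yilmaz, and Ferraro alone can cover everything: Slot 1→Ferraro, Slot 2→Ivanova, Slot 3→Ivanova, Slot 4→Singh, Slot 5→Ivanova, Slot 6→Singh, Slot 7→Singh, Slot 8→Yilmaz+Ferraro, Slot 9→Yilmaz, Slot 10→Ivanova.

4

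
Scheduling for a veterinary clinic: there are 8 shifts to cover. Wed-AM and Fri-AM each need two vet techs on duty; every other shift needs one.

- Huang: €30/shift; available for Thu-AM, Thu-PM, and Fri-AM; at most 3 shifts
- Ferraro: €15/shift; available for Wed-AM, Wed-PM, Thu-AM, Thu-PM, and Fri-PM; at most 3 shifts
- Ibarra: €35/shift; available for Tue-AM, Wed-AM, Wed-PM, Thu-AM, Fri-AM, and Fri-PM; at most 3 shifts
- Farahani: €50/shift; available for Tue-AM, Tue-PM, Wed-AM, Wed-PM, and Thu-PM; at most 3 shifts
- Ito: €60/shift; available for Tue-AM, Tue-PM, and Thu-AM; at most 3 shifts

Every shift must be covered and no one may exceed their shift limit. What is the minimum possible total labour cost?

Fri-AM can only be covered by Huang and Ibarra, so that assignment is forced.
Picking the cheapest available vet tech for each shift independently would cost €260, but that ignores the shift limits.
An optimal schedule: Tue-AM→Ibarra, Tue-PM→Farahani, Wed-AM→Ferraro+Ibarra, Wed-PM→Ferraro, Thu-AM→Huang, Thu-PM→Huang, Fri-AM→Huang+Ibarra, Fri-PM→Ferraro.
Total: 35 + 50 + 15 + 35 + 15 + 30 + 30 + 30 + 35 + 15 = €290.

€290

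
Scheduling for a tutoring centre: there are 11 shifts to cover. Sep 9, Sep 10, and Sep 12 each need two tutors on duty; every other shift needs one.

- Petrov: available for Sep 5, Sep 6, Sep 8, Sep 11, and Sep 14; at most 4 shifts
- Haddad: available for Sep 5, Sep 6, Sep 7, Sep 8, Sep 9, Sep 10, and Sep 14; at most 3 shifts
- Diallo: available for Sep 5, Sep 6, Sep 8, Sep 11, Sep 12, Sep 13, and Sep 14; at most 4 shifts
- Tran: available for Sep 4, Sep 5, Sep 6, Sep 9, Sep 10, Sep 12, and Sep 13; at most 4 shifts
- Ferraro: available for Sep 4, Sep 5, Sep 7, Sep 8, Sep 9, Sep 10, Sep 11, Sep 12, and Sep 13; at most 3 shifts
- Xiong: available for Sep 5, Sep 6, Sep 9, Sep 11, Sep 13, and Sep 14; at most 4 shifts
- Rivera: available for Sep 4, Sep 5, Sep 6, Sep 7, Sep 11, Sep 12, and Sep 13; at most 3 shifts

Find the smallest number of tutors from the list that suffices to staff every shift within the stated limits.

14 slots to fill and no one can take more than 4, so at least ⌈14/4⌉ = 4 tutors are needed.
Petrov, Haddad, Diallo, and Tran alone can cover everything: Sep 4→Tran, Sep 5→Petrov, Sep 6→Diallo, Sep 7→Haddad, Sep 8→Petrov, Sep 9→Haddad+Tran, Sep 10→Haddad+Tran, Sep 11→Petrov, Sep 12→Diallo+Tran, Sep 13→Diallo, Sep 14→Petrov.

4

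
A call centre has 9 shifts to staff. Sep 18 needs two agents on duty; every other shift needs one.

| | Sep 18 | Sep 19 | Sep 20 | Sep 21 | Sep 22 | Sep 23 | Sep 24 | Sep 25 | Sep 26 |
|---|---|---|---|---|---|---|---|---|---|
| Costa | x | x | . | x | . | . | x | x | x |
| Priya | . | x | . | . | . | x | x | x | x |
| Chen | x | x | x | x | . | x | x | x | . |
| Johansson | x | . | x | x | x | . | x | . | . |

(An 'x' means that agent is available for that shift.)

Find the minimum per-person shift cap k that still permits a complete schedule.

3

With 4 agents and 10 worker-slots to fill, someone must work at least ⌈10/4⌉ = 3 shifts, so k ≥ 3.
k = 3 works: Sep 18→Costa+Chen, Sep 19→Costa, Sep 20→Chen, Sep 21→Chen, Sep 22→Johansson, Sep 23→Priya, Sep 24→Priya, Sep 25→Priya, Sep 26→Costa.
Loads: Costa 3, Priya 3, Chen 3, Johansson 1 — all ≤ 3.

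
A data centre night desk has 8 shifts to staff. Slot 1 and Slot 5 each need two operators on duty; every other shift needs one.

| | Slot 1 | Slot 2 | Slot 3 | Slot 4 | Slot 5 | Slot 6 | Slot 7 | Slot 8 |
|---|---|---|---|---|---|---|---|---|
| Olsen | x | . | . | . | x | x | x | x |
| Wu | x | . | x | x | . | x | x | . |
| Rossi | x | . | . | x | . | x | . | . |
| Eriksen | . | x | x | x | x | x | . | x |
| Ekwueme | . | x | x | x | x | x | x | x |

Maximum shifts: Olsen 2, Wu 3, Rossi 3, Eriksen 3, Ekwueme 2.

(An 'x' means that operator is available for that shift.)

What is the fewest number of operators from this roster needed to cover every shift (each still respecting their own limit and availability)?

10 slots to fill and no one can take more than 3, so at least ⌈10/3⌉ = 4 operators are needed.
Olsen, Wu, Rossi, and Eriksen alone can cover everything: Slot 1→Wu+Rossi, Slot 2→Eriksen, Slot 3→Wu, Slot 4→Wu, Slot 5→Olsen+Eriksen, Slot 6→Rossi, Slot 7→Olsen, Slot 8→Eriksen.

4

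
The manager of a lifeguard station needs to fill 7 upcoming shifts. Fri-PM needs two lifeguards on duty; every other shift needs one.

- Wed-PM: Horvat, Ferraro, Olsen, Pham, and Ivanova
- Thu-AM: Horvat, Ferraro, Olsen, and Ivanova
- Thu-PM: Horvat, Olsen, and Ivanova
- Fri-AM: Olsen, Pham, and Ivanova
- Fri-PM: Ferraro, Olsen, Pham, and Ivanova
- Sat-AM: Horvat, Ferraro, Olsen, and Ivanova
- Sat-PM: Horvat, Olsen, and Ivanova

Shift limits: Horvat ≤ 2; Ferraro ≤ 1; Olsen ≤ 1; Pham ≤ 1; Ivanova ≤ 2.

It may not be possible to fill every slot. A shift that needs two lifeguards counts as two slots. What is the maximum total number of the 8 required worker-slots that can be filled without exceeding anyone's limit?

7

Total capacity across all lifeguards is 2+1+1+1+2 = 7, and 8 slots are needed, so at most 7 can be filled.
An assignment achieving 7: Thu-AM→Ferraro, Thu-PM→Horvat, Fri-AM→Olsen, Fri-PM→Pham+Ivanova, Sat-AM→Ivanova, Sat-PM→Horvat.
Loads: Horvat 2/2, Ferraro 1/1, Olsen 1/1, Pham 1/1, Ivanova 2/2.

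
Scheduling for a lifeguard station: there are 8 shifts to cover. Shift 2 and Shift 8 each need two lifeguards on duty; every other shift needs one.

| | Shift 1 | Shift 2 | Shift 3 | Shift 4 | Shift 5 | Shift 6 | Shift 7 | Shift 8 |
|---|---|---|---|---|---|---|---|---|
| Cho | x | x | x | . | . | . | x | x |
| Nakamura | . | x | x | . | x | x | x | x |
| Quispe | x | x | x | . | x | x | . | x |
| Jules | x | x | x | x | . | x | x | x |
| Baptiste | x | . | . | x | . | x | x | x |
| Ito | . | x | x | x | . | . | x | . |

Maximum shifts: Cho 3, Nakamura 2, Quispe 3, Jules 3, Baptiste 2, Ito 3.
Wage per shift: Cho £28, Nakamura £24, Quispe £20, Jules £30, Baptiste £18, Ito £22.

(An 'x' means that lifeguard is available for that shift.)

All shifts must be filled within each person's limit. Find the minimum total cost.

Picking the cheapest available lifeguard for each shift independently would cost £192, but that ignores the shift limits.
An optimal schedule: Shift 1→Baptiste, Shift 2→Ito+Nakamura, Shift 3→Ito, Shift 4→Baptiste, Shift 5→Quispe, Shift 6→Quispe, Shift 7→Ito, Shift 8→Quispe+Nakamura.
Total: 18 + 22 + 24 + 22 + 18 + 20 + 20 + 22 + 20 + 24 = £210.

£210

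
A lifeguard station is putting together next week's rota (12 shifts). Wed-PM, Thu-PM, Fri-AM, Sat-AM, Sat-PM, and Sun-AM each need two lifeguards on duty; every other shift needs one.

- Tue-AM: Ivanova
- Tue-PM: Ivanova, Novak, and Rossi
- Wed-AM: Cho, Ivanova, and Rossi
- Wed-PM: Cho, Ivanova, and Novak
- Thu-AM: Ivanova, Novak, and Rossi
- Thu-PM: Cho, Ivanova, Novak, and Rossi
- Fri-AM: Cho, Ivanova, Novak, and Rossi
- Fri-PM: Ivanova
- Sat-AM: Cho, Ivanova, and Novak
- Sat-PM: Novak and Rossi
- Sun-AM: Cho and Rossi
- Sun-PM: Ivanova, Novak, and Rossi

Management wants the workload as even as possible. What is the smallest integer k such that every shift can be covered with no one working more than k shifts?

With 4 lifeguards and 18 worker-slots to fill, someone must work at least ⌈18/4⌉ = 5 shifts, so k ≥ 5.
k = 5 works: Tue-AM→Ivanova, Tue-PM→Ivanova, Wed-AM→Cho, Wed-PM→Cho+Ivanova, Thu-AM→Ivanova, Thu-PM→Cho+Novak, Fri-AM→Novak+Rossi, Fri-PM→Ivanova, Sat-AM→Cho+Novak, Sat-PM→Novak+Rossi, Sun-AM→Cho+Rossi, Sun-PM→Novak.
Loads: Cho 5, Ivanova 5, Novak 5, Rossi 3 — all ≤ 5.

5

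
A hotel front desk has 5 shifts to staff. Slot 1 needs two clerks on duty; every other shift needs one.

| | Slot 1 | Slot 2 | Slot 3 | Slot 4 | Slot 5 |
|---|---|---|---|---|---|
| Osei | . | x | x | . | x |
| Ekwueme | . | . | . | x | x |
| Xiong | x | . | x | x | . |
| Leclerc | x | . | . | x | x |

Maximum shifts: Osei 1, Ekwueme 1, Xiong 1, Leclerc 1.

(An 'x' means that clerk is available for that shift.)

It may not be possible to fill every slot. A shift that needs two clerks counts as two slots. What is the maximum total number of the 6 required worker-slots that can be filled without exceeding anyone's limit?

Total capacity across all clerks is 1+1+1+1 = 4, and 6 slots are needed, so at most 4 can be filled.
An assignment achieving 4: Slot 1→Xiong+Leclerc, Slot 2→Osei, Slot 4→Ekwueme.
Loads: Osei 1/1, Ekwueme 1/1, Xiong 1/1, Leclerc 1/1.

4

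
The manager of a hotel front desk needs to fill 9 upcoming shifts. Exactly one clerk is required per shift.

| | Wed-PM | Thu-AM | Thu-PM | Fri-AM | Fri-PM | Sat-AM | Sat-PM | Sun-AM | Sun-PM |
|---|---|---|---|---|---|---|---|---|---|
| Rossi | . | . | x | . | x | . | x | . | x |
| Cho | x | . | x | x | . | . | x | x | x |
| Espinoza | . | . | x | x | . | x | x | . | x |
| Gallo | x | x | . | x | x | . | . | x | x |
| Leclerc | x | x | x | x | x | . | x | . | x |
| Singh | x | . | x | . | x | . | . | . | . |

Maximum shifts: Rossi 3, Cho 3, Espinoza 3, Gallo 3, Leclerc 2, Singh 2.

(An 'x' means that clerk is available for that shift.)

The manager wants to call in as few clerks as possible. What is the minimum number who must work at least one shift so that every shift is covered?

9 slots to fill and no one can take more than 3, so at least ⌈9/3⌉ = 3 clerks are needed.
Rossi, Espinoza, and Gallo alone can cover everything: Wed-PM→Gallo, Thu-AM→Gallo, Thu-PM→Rossi, Fri-AM→Espinoza, Fri-PM→Rossi, Sat-AM→Espinoza, Sat-PM→Rossi, Sun-AM→Gallo, Sun-PM→Espinoza.

3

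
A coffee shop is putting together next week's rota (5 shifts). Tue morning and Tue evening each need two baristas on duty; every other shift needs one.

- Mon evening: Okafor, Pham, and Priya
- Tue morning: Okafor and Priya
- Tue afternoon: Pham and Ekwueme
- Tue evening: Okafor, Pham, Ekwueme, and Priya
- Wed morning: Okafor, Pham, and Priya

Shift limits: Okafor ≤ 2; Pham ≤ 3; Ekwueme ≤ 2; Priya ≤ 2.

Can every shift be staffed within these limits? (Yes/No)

Tue morning can only be covered by Okafor and Priya, so that assignment is forced.
One valid schedule: Mon evening→Okafor, Tue morning→Okafor+Priya, Tue afternoon→Pham, Tue evening→Pham+Ekwueme, Wed morning→Pham.
Loads: Okafor 2/2, Pham 3/3, Ekwueme 1/2, Priya 1/2 — all within limits.

Yes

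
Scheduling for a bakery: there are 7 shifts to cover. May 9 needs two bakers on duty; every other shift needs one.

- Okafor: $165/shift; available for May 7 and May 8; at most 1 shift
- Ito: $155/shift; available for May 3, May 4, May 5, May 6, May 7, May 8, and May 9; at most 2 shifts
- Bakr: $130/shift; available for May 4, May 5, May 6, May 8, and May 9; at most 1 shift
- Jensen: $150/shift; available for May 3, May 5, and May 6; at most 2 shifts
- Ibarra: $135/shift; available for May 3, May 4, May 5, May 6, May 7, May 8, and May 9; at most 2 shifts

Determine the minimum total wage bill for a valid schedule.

$1175

Picking the cheapest available baker for each shift independently would cost $1055, but that ignores the shift limits.
An optimal schedule: May 3→Ito, May 4→Ito, May 5→Jensen, May 6→Jensen, May 7→Okafor, May 8→Ibarra, May 9→Bakr+Ibarra.
Total: 155 + 155 + 150 + 150 + 165 + 135 + 130 + 135 = $1175.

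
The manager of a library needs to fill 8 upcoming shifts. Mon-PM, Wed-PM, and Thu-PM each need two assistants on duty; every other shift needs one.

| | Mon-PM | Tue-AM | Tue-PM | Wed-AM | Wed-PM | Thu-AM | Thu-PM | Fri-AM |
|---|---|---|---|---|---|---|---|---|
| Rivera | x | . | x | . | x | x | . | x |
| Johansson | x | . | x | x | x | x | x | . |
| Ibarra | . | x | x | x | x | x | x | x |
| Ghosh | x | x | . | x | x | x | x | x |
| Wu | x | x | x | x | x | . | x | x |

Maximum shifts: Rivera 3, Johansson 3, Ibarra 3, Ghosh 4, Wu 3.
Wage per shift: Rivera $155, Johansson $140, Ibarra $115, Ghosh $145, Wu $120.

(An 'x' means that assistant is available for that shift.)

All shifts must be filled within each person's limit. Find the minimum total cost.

$1415

Picking the cheapest available assistant for each shift independently would cost $1305, but that ignores the shift limits.
An optimal schedule: Mon-PM→Wu+Johansson, Tue-AM→Ibarra, Tue-PM→Ibarra, Wed-AM→Ibarra, Wed-PM→Johansson+Ghosh, Thu-AM→Johansson, Thu-PM→Wu+Ghosh, Fri-AM→Wu.
Total: 120 + 140 + 115 + 115 + 115 + 140 + 145 + 140 + 120 + 145 + 120 = $1415.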